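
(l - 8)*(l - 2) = l^2 - 10*l + 16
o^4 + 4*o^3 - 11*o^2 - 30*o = o*(o - 3)*(o + 2)*(o + 5)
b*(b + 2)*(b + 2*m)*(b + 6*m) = b^4 + 8*b^3*m + 2*b^3 + 12*b^2*m^2 + 16*b^2*m + 24*b*m^2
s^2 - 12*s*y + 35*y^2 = (s - 7*y)*(s - 5*y)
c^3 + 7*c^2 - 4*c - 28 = (c - 2)*(c + 2)*(c + 7)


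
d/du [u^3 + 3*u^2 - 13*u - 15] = 3*u^2 + 6*u - 13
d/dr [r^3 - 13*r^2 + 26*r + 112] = 3*r^2 - 26*r + 26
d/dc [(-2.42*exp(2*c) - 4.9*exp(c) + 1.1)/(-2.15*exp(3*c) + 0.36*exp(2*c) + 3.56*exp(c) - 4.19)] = (-5.203*exp(4*c) - 21.07*exp(3*c) + 0.2438*exp(2*c) + 19.4876*exp(c) + 16.615)*exp(c)/(4.6225*exp(6*c) - 1.548*exp(5*c) - 15.1784*exp(4*c) + 20.5802*exp(3*c) + 9.6568*exp(2*c) - 29.8328*exp(c) + 17.5561)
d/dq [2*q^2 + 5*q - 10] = 4*q + 5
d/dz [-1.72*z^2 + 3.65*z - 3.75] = 3.65 - 3.44*z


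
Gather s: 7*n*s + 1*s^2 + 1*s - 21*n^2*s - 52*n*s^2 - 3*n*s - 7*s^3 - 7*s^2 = -7*s^3 + s^2*(-52*n - 6) + s*(-21*n^2 + 4*n + 1)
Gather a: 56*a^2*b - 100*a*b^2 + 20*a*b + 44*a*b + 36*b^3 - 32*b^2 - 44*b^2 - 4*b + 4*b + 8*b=56*a^2*b + a*(-100*b^2 + 64*b) + 36*b^3 - 76*b^2 + 8*b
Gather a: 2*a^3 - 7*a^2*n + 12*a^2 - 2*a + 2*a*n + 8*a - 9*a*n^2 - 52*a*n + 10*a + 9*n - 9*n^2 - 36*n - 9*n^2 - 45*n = 2*a^3 + a^2*(12 - 7*n) + a*(-9*n^2 - 50*n + 16) - 18*n^2 - 72*n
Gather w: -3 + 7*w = 7*w - 3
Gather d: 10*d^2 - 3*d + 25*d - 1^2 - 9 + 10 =10*d^2 + 22*d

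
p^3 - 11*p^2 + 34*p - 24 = (p - 6)*(p - 4)*(p - 1)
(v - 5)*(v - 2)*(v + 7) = v^3 - 39*v + 70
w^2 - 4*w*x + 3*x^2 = (w - 3*x)*(w - x)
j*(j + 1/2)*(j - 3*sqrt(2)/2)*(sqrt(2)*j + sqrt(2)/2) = sqrt(2)*j^4 - 3*j^3 + sqrt(2)*j^3 - 3*j^2 + sqrt(2)*j^2/4 - 3*j/4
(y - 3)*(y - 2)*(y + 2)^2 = y^4 - y^3 - 10*y^2 + 4*y + 24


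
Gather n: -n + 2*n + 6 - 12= n - 6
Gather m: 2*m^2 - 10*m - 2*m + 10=2*m^2 - 12*m + 10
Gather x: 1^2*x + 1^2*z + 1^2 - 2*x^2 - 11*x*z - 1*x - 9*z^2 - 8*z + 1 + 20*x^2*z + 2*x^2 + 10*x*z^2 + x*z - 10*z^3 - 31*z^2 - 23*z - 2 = 20*x^2*z + x*(10*z^2 - 10*z) - 10*z^3 - 40*z^2 - 30*z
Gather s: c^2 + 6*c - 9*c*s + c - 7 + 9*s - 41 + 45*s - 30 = c^2 + 7*c + s*(54 - 9*c) - 78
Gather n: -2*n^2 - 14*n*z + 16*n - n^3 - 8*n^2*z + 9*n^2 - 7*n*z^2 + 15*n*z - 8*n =-n^3 + n^2*(7 - 8*z) + n*(-7*z^2 + z + 8)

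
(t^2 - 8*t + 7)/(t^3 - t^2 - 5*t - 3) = (-t^2 + 8*t - 7)/(-t^3 + t^2 + 5*t + 3)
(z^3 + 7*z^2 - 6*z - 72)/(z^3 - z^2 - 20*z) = (z^2 + 3*z - 18)/(z*(z - 5))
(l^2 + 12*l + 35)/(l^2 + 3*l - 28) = (l + 5)/(l - 4)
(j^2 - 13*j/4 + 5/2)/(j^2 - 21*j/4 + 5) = (j - 2)/(j - 4)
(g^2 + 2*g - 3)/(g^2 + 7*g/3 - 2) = 3*(g - 1)/(3*g - 2)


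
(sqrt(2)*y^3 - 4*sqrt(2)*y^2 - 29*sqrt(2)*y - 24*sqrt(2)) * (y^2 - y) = sqrt(2)*y^5 - 5*sqrt(2)*y^4 - 25*sqrt(2)*y^3 + 5*sqrt(2)*y^2 + 24*sqrt(2)*y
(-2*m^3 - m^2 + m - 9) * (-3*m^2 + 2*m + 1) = 6*m^5 - m^4 - 7*m^3 + 28*m^2 - 17*m - 9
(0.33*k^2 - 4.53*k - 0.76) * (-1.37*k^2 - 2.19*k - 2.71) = -0.4521*k^4 + 5.4834*k^3 + 10.0676*k^2 + 13.9407*k + 2.0596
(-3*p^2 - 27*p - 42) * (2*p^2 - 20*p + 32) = -6*p^4 + 6*p^3 + 360*p^2 - 24*p - 1344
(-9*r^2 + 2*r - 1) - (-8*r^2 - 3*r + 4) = -r^2 + 5*r - 5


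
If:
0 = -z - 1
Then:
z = -1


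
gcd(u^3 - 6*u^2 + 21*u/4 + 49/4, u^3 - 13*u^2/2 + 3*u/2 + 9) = u + 1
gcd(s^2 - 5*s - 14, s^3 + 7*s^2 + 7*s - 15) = 1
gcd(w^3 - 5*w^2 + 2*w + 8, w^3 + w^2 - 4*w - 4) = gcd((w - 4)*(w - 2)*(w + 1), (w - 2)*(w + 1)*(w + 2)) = w^2 - w - 2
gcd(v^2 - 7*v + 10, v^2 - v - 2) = v - 2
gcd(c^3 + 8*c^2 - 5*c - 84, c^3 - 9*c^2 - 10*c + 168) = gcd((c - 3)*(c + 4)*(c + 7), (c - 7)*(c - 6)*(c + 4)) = c + 4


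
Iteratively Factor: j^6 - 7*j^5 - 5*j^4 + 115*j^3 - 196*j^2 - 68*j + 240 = (j - 2)*(j^5 - 5*j^4 - 15*j^3 + 85*j^2 - 26*j - 120) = (j - 2)^2*(j^4 - 3*j^3 - 21*j^2 + 43*j + 60) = (j - 3)*(j - 2)^2*(j^3 - 21*j - 20) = (j - 5)*(j - 3)*(j - 2)^2*(j^2 + 5*j + 4) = (j - 5)*(j - 3)*(j - 2)^2*(j + 1)*(j + 4)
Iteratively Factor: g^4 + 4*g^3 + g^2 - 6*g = (g - 1)*(g^3 + 5*g^2 + 6*g) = (g - 1)*(g + 2)*(g^2 + 3*g) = g*(g - 1)*(g + 2)*(g + 3)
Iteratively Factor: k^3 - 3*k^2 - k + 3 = (k - 3)*(k^2 - 1) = (k - 3)*(k + 1)*(k - 1)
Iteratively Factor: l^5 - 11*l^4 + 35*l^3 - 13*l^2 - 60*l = (l)*(l^4 - 11*l^3 + 35*l^2 - 13*l - 60) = l*(l - 5)*(l^3 - 6*l^2 + 5*l + 12) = l*(l - 5)*(l + 1)*(l^2 - 7*l + 12) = l*(l - 5)*(l - 4)*(l + 1)*(l - 3)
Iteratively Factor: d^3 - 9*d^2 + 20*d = (d)*(d^2 - 9*d + 20) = d*(d - 4)*(d - 5)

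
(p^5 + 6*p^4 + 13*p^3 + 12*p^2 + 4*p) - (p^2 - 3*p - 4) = p^5 + 6*p^4 + 13*p^3 + 11*p^2 + 7*p + 4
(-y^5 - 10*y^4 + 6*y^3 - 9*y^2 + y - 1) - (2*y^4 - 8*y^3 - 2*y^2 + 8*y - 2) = -y^5 - 12*y^4 + 14*y^3 - 7*y^2 - 7*y + 1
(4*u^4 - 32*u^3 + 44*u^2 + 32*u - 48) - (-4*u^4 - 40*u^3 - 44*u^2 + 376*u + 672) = 8*u^4 + 8*u^3 + 88*u^2 - 344*u - 720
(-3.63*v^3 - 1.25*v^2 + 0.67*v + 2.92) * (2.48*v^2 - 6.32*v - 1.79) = -9.0024*v^5 + 19.8416*v^4 + 16.0593*v^3 + 5.2447*v^2 - 19.6537*v - 5.2268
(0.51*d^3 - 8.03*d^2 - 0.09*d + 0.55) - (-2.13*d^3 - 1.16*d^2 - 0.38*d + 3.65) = 2.64*d^3 - 6.87*d^2 + 0.29*d - 3.1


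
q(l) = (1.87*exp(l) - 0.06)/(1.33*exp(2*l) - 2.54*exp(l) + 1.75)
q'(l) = (1.87*exp(l) - 0.06)*(-2.66*exp(2*l) + 2.54*exp(l))/(1.33*exp(2*l) - 2.54*exp(l) + 1.75)^2 + 1.87*exp(l)/(1.33*exp(2*l) - 2.54*exp(l) + 1.75)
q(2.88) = 0.09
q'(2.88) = -0.10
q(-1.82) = 0.18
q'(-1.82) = 0.26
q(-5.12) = -0.03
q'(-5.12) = 0.01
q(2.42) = 0.15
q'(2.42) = -0.17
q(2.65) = 0.11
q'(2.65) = -0.13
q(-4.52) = -0.02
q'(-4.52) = 0.01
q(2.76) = 0.10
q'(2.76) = -0.11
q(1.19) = 0.78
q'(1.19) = -1.26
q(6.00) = 0.00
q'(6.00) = 0.00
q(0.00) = 3.35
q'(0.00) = 2.72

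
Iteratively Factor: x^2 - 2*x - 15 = (x + 3)*(x - 5)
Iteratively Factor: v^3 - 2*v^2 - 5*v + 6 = (v + 2)*(v^2 - 4*v + 3) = (v - 1)*(v + 2)*(v - 3)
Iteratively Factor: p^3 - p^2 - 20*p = (p + 4)*(p^2 - 5*p) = p*(p + 4)*(p - 5)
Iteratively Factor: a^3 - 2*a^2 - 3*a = (a)*(a^2 - 2*a - 3) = a*(a + 1)*(a - 3)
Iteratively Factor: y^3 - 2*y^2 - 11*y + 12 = (y - 4)*(y^2 + 2*y - 3) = (y - 4)*(y - 1)*(y + 3)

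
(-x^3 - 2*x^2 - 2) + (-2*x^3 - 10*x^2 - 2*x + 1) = -3*x^3 - 12*x^2 - 2*x - 1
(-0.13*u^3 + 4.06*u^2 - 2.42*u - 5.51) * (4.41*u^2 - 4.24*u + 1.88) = -0.5733*u^5 + 18.4558*u^4 - 28.131*u^3 - 6.4055*u^2 + 18.8128*u - 10.3588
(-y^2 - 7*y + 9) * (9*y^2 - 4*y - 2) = -9*y^4 - 59*y^3 + 111*y^2 - 22*y - 18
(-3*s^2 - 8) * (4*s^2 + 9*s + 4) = -12*s^4 - 27*s^3 - 44*s^2 - 72*s - 32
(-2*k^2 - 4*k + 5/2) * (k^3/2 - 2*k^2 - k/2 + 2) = -k^5 + 2*k^4 + 41*k^3/4 - 7*k^2 - 37*k/4 + 5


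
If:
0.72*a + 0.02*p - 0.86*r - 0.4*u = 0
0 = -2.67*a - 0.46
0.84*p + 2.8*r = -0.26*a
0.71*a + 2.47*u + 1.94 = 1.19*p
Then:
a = -0.17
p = -1.84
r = 0.57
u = -1.62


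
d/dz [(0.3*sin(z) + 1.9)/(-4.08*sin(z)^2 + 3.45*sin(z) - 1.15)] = (1.224*sin(z)^2 + 15.504*sin(z) - 6.9)*cos(z)/(16.6464*sin(z)^4 - 28.152*sin(z)^3 + 21.2865*sin(z)^2 - 7.935*sin(z) + 1.3225)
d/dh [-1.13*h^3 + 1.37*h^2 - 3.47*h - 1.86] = -3.39*h^2 + 2.74*h - 3.47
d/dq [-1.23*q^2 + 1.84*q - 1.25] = 1.84 - 2.46*q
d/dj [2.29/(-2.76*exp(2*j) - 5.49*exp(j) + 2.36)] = (12.6408*exp(j) + 12.5721)*exp(j)/(2.76*exp(2*j) + 5.49*exp(j) - 2.36)^2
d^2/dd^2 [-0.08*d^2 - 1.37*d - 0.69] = -0.160000000000000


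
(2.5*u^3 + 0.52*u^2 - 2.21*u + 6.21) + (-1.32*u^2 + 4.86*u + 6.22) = 2.5*u^3 - 0.8*u^2 + 2.65*u + 12.43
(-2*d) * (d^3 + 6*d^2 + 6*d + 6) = -2*d^4 - 12*d^3 - 12*d^2 - 12*d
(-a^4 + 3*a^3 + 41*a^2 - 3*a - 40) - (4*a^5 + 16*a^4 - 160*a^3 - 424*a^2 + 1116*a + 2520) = -4*a^5 - 17*a^4 + 163*a^3 + 465*a^2 - 1119*a - 2560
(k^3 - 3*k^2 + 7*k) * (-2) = -2*k^3 + 6*k^2 - 14*k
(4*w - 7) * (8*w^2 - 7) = 32*w^3 - 56*w^2 - 28*w + 49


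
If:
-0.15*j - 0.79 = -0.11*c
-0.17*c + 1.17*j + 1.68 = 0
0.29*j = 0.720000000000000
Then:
No Solution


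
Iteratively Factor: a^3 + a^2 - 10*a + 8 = (a + 4)*(a^2 - 3*a + 2) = (a - 1)*(a + 4)*(a - 2)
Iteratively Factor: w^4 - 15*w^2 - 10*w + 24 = (w - 1)*(w^3 + w^2 - 14*w - 24) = (w - 4)*(w - 1)*(w^2 + 5*w + 6) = (w - 4)*(w - 1)*(w + 3)*(w + 2)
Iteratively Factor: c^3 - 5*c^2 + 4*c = (c - 4)*(c^2 - c) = c*(c - 4)*(c - 1)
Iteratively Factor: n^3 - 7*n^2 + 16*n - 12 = (n - 3)*(n^2 - 4*n + 4) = (n - 3)*(n - 2)*(n - 2)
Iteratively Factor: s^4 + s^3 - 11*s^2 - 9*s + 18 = (s + 2)*(s^3 - s^2 - 9*s + 9) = (s - 1)*(s + 2)*(s^2 - 9) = (s - 1)*(s + 2)*(s + 3)*(s - 3)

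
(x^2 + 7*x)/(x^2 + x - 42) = x/(x - 6)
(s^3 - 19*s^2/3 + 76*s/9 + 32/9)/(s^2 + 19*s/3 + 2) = (3*s^2 - 20*s + 32)/(3*(s + 6))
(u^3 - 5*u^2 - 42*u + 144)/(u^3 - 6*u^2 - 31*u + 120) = (u + 6)/(u + 5)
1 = 1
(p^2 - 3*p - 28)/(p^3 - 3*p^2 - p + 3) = (p^2 - 3*p - 28)/(p^3 - 3*p^2 - p + 3)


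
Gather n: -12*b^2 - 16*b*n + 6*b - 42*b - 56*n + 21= -12*b^2 - 36*b + n*(-16*b - 56) + 21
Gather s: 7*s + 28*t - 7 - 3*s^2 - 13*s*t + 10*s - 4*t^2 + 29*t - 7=-3*s^2 + s*(17 - 13*t) - 4*t^2 + 57*t - 14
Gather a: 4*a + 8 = 4*a + 8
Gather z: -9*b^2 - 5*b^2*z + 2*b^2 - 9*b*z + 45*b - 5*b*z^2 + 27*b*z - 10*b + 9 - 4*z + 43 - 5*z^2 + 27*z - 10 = -7*b^2 + 35*b + z^2*(-5*b - 5) + z*(-5*b^2 + 18*b + 23) + 42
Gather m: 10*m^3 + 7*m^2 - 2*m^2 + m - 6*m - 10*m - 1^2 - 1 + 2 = 10*m^3 + 5*m^2 - 15*m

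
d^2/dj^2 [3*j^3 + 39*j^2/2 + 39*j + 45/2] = 18*j + 39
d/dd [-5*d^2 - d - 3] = -10*d - 1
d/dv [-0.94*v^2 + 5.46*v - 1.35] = 5.46 - 1.88*v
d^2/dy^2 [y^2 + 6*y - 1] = 2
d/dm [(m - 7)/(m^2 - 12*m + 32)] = (m^2 - 12*m - 2*(m - 7)*(m - 6) + 32)/(m^2 - 12*m + 32)^2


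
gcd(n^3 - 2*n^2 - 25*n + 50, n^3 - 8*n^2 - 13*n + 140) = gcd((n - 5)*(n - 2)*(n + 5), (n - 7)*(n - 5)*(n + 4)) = n - 5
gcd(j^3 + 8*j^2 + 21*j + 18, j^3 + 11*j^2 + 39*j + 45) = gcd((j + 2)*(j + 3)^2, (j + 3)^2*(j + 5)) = j^2 + 6*j + 9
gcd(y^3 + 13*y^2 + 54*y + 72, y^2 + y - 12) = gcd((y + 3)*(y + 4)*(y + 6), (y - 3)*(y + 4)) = y + 4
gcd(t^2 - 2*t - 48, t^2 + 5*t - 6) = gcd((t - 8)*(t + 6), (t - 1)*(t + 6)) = t + 6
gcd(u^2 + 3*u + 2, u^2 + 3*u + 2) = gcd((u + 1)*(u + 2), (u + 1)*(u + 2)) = u^2 + 3*u + 2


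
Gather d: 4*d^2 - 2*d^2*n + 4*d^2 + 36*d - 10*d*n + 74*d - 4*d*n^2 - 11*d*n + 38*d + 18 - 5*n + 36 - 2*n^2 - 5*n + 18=d^2*(8 - 2*n) + d*(-4*n^2 - 21*n + 148) - 2*n^2 - 10*n + 72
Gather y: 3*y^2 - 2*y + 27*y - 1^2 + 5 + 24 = 3*y^2 + 25*y + 28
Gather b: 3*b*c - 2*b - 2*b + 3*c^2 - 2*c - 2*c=b*(3*c - 4) + 3*c^2 - 4*c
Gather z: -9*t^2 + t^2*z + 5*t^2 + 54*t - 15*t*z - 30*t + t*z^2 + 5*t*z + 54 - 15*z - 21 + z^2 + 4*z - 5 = -4*t^2 + 24*t + z^2*(t + 1) + z*(t^2 - 10*t - 11) + 28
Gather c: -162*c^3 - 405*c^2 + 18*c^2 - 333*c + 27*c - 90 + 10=-162*c^3 - 387*c^2 - 306*c - 80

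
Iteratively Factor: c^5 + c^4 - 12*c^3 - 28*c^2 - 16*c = (c)*(c^4 + c^3 - 12*c^2 - 28*c - 16) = c*(c + 1)*(c^3 - 12*c - 16) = c*(c + 1)*(c + 2)*(c^2 - 2*c - 8) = c*(c - 4)*(c + 1)*(c + 2)*(c + 2)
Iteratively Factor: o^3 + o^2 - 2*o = (o)*(o^2 + o - 2) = o*(o + 2)*(o - 1)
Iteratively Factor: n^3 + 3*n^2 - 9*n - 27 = (n - 3)*(n^2 + 6*n + 9) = (n - 3)*(n + 3)*(n + 3)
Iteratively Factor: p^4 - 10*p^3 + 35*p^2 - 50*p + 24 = (p - 2)*(p^3 - 8*p^2 + 19*p - 12) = (p - 2)*(p - 1)*(p^2 - 7*p + 12) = (p - 3)*(p - 2)*(p - 1)*(p - 4)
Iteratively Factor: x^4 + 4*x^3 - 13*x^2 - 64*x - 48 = (x - 4)*(x^3 + 8*x^2 + 19*x + 12) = (x - 4)*(x + 4)*(x^2 + 4*x + 3) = (x - 4)*(x + 3)*(x + 4)*(x + 1)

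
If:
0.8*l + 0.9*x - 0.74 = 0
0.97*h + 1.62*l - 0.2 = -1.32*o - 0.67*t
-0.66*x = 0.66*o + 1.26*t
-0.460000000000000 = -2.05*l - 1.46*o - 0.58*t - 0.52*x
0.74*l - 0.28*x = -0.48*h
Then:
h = 0.21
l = 0.13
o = 0.03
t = -0.39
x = 0.71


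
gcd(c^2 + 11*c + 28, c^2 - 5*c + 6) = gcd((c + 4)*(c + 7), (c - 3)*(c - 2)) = 1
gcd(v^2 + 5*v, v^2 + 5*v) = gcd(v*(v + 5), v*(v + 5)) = v^2 + 5*v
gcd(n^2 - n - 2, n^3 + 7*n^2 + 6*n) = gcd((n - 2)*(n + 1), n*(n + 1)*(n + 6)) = n + 1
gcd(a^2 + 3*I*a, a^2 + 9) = a + 3*I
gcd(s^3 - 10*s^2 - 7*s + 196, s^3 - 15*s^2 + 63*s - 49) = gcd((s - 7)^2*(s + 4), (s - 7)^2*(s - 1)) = s^2 - 14*s + 49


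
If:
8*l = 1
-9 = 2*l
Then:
No Solution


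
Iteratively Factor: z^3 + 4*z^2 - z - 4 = (z + 1)*(z^2 + 3*z - 4) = (z + 1)*(z + 4)*(z - 1)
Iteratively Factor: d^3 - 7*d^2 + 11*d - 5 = (d - 1)*(d^2 - 6*d + 5) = (d - 1)^2*(d - 5)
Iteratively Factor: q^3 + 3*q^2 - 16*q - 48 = (q + 4)*(q^2 - q - 12) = (q - 4)*(q + 4)*(q + 3)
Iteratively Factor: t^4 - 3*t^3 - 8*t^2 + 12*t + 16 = (t + 2)*(t^3 - 5*t^2 + 2*t + 8) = (t + 1)*(t + 2)*(t^2 - 6*t + 8) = (t - 4)*(t + 1)*(t + 2)*(t - 2)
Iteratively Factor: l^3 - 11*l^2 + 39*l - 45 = (l - 3)*(l^2 - 8*l + 15) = (l - 5)*(l - 3)*(l - 3)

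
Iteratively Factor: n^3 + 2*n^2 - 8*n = (n + 4)*(n^2 - 2*n) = (n - 2)*(n + 4)*(n)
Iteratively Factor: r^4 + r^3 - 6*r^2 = (r)*(r^3 + r^2 - 6*r) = r*(r + 3)*(r^2 - 2*r) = r^2*(r + 3)*(r - 2)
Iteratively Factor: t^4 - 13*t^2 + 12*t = (t + 4)*(t^3 - 4*t^2 + 3*t) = (t - 3)*(t + 4)*(t^2 - t) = (t - 3)*(t - 1)*(t + 4)*(t)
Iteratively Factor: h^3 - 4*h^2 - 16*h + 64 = (h - 4)*(h^2 - 16) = (h - 4)*(h + 4)*(h - 4)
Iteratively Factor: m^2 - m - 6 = (m - 3)*(m + 2)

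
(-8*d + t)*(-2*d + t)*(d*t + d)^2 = 16*d^4*t^2 + 32*d^4*t + 16*d^4 - 10*d^3*t^3 - 20*d^3*t^2 - 10*d^3*t + d^2*t^4 + 2*d^2*t^3 + d^2*t^2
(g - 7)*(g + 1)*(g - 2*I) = g^3 - 6*g^2 - 2*I*g^2 - 7*g + 12*I*g + 14*I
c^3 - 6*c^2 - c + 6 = (c - 6)*(c - 1)*(c + 1)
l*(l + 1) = l^2 + l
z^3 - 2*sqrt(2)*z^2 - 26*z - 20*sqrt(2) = (z - 5*sqrt(2))*(z + sqrt(2))*(z + 2*sqrt(2))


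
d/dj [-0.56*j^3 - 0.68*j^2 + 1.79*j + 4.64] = -1.68*j^2 - 1.36*j + 1.79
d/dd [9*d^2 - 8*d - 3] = 18*d - 8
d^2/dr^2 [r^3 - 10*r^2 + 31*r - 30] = 6*r - 20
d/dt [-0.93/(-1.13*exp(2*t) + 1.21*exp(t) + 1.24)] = (1.1253 - 2.1018*exp(t))*exp(t)/(-1.13*exp(2*t) + 1.21*exp(t) + 1.24)^2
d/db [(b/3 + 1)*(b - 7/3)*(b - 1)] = b^2 - 2*b/9 - 23/9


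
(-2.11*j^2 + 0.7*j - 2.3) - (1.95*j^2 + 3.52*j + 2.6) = -4.06*j^2 - 2.82*j - 4.9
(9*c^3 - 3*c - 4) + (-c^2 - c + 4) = 9*c^3 - c^2 - 4*c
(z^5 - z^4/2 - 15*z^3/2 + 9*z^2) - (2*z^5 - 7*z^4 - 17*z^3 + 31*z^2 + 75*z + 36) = -z^5 + 13*z^4/2 + 19*z^3/2 - 22*z^2 - 75*z - 36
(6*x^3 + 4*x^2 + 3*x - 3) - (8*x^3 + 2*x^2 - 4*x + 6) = -2*x^3 + 2*x^2 + 7*x - 9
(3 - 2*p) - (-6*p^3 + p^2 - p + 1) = 6*p^3 - p^2 - p + 2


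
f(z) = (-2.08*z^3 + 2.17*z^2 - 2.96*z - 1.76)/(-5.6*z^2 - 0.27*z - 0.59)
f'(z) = (11.2*z + 0.27)*(-2.08*z^3 + 2.17*z^2 - 2.96*z - 1.76)/(-5.6*z^2 - 0.27*z - 0.59)^2 + (-6.24*z^2 + 4.34*z - 2.96)/(-5.6*z^2 - 0.27*z - 0.59)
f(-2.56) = -1.50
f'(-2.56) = 0.34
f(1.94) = 0.65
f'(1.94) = 0.16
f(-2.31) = -1.42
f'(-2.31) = 0.34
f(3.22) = 0.98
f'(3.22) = 0.30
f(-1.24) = -1.04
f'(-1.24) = 0.43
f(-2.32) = -1.42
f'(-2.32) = 0.34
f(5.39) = 1.70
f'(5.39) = 0.35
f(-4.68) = -2.24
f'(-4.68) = 0.36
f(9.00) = 3.00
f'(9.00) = 0.36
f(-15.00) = -6.01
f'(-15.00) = 0.37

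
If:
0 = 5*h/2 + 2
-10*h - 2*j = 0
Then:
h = -4/5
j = 4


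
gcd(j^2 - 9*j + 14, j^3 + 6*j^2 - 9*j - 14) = j - 2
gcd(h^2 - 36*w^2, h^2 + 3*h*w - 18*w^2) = h + 6*w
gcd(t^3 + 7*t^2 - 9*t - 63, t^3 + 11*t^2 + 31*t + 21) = t^2 + 10*t + 21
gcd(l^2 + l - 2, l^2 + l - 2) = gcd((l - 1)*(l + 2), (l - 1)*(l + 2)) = l^2 + l - 2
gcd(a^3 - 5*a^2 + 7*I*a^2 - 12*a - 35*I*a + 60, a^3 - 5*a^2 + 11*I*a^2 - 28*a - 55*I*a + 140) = a^2 + a*(-5 + 4*I) - 20*I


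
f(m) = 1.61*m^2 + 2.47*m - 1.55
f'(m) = 3.22*m + 2.47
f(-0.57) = -2.43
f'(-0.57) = 0.63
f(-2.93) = 5.03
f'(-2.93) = -6.96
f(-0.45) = -2.34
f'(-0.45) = 1.02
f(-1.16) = -2.25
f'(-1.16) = -1.27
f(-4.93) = 25.40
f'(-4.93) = -13.40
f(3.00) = 20.35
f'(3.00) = 12.13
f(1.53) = 6.00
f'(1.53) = 7.40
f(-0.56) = -2.43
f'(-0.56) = 0.67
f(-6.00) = 41.59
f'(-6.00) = -16.85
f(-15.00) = 323.65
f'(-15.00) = -45.83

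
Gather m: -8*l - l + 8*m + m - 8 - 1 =-9*l + 9*m - 9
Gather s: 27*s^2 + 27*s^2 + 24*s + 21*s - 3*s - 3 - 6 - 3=54*s^2 + 42*s - 12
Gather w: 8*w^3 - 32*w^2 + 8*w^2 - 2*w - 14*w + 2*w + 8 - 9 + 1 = 8*w^3 - 24*w^2 - 14*w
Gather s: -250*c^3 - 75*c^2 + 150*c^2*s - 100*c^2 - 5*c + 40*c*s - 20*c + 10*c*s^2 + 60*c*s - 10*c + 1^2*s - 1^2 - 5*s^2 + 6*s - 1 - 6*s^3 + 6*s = -250*c^3 - 175*c^2 - 35*c - 6*s^3 + s^2*(10*c - 5) + s*(150*c^2 + 100*c + 13) - 2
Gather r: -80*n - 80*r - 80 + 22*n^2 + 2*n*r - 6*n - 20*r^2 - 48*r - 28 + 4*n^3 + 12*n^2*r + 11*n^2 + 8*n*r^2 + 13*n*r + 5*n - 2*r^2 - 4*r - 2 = 4*n^3 + 33*n^2 - 81*n + r^2*(8*n - 22) + r*(12*n^2 + 15*n - 132) - 110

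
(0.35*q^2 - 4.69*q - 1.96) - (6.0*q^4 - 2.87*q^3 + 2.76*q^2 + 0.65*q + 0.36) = -6.0*q^4 + 2.87*q^3 - 2.41*q^2 - 5.34*q - 2.32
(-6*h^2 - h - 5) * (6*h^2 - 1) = -36*h^4 - 6*h^3 - 24*h^2 + h + 5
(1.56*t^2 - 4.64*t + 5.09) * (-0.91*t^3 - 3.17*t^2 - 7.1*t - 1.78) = -1.4196*t^5 - 0.7228*t^4 - 0.999100000000002*t^3 + 14.0319*t^2 - 27.8798*t - 9.0602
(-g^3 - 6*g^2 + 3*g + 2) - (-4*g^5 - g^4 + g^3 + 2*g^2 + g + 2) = 4*g^5 + g^4 - 2*g^3 - 8*g^2 + 2*g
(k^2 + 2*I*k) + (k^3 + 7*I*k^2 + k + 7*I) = k^3 + k^2 + 7*I*k^2 + k + 2*I*k + 7*I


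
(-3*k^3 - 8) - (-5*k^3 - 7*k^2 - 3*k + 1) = 2*k^3 + 7*k^2 + 3*k - 9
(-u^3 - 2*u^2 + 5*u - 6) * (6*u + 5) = -6*u^4 - 17*u^3 + 20*u^2 - 11*u - 30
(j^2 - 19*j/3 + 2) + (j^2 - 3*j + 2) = 2*j^2 - 28*j/3 + 4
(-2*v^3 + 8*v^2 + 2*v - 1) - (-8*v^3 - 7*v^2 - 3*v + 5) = 6*v^3 + 15*v^2 + 5*v - 6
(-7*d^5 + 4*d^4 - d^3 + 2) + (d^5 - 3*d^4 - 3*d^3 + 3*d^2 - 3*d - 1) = -6*d^5 + d^4 - 4*d^3 + 3*d^2 - 3*d + 1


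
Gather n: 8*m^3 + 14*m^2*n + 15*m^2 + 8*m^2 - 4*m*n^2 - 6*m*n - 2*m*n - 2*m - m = 8*m^3 + 23*m^2 - 4*m*n^2 - 3*m + n*(14*m^2 - 8*m)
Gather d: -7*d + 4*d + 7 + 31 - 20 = 18 - 3*d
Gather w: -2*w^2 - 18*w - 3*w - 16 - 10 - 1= -2*w^2 - 21*w - 27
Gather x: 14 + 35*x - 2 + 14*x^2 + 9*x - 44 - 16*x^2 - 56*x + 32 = -2*x^2 - 12*x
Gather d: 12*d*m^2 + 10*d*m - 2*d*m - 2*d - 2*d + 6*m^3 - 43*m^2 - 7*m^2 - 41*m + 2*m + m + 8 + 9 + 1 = d*(12*m^2 + 8*m - 4) + 6*m^3 - 50*m^2 - 38*m + 18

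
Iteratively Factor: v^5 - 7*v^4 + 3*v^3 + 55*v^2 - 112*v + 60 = (v - 5)*(v^4 - 2*v^3 - 7*v^2 + 20*v - 12) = (v - 5)*(v - 2)*(v^3 - 7*v + 6) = (v - 5)*(v - 2)^2*(v^2 + 2*v - 3) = (v - 5)*(v - 2)^2*(v - 1)*(v + 3)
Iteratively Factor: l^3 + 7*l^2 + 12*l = (l + 4)*(l^2 + 3*l) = (l + 3)*(l + 4)*(l)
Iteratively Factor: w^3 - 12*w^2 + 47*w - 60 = (w - 3)*(w^2 - 9*w + 20) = (w - 5)*(w - 3)*(w - 4)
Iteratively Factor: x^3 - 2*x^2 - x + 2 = (x + 1)*(x^2 - 3*x + 2) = (x - 2)*(x + 1)*(x - 1)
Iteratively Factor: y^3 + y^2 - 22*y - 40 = (y + 4)*(y^2 - 3*y - 10) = (y - 5)*(y + 4)*(y + 2)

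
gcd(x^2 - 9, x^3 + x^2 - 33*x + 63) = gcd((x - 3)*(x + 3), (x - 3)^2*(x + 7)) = x - 3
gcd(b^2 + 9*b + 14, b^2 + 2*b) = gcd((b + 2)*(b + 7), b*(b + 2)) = b + 2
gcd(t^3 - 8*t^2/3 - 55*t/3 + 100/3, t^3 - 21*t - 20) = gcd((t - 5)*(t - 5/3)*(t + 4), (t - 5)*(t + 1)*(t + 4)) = t^2 - t - 20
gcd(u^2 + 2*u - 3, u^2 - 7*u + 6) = u - 1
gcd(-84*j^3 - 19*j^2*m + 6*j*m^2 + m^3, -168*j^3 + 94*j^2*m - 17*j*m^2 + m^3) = 4*j - m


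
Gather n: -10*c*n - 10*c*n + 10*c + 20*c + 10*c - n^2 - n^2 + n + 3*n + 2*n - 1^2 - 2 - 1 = 40*c - 2*n^2 + n*(6 - 20*c) - 4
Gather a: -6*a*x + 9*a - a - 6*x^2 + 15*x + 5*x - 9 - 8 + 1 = a*(8 - 6*x) - 6*x^2 + 20*x - 16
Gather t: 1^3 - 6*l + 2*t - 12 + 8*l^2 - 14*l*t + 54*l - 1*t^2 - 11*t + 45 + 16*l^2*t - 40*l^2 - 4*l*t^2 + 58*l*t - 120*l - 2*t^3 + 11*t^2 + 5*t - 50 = -32*l^2 - 72*l - 2*t^3 + t^2*(10 - 4*l) + t*(16*l^2 + 44*l - 4) - 16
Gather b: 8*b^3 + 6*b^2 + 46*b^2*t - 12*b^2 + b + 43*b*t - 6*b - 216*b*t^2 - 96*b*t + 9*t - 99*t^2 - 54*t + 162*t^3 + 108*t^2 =8*b^3 + b^2*(46*t - 6) + b*(-216*t^2 - 53*t - 5) + 162*t^3 + 9*t^2 - 45*t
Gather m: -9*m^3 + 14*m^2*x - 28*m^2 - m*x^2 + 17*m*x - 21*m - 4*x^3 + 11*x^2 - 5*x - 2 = -9*m^3 + m^2*(14*x - 28) + m*(-x^2 + 17*x - 21) - 4*x^3 + 11*x^2 - 5*x - 2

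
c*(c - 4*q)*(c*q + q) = c^3*q - 4*c^2*q^2 + c^2*q - 4*c*q^2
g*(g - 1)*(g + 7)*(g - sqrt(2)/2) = g^4 - sqrt(2)*g^3/2 + 6*g^3 - 7*g^2 - 3*sqrt(2)*g^2 + 7*sqrt(2)*g/2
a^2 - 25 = (a - 5)*(a + 5)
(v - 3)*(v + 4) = v^2 + v - 12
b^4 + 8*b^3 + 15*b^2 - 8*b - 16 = (b - 1)*(b + 1)*(b + 4)^2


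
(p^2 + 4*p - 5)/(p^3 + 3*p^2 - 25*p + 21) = (p + 5)/(p^2 + 4*p - 21)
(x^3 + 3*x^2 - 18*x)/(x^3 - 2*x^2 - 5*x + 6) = x*(x + 6)/(x^2 + x - 2)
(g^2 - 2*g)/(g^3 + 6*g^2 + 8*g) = (g - 2)/(g^2 + 6*g + 8)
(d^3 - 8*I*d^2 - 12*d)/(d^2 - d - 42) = d*(-d^2 + 8*I*d + 12)/(-d^2 + d + 42)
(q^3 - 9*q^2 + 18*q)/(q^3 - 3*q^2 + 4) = q*(q^2 - 9*q + 18)/(q^3 - 3*q^2 + 4)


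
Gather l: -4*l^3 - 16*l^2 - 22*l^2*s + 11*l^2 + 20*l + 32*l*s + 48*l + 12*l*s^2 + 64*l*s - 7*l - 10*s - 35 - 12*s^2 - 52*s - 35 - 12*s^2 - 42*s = -4*l^3 + l^2*(-22*s - 5) + l*(12*s^2 + 96*s + 61) - 24*s^2 - 104*s - 70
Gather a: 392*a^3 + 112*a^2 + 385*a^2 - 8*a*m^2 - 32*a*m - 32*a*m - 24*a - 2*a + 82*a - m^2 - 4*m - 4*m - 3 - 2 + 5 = 392*a^3 + 497*a^2 + a*(-8*m^2 - 64*m + 56) - m^2 - 8*m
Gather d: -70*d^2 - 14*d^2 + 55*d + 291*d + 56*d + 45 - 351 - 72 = -84*d^2 + 402*d - 378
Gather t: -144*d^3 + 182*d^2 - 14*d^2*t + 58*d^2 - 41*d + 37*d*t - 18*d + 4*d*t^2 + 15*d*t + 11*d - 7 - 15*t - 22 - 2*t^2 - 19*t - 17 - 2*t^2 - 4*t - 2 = -144*d^3 + 240*d^2 - 48*d + t^2*(4*d - 4) + t*(-14*d^2 + 52*d - 38) - 48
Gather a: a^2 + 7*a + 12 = a^2 + 7*a + 12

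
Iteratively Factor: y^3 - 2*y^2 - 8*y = (y - 4)*(y^2 + 2*y) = (y - 4)*(y + 2)*(y)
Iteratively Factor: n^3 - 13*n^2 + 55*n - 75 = (n - 5)*(n^2 - 8*n + 15) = (n - 5)*(n - 3)*(n - 5)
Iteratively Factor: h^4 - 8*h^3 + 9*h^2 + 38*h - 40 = (h - 1)*(h^3 - 7*h^2 + 2*h + 40) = (h - 5)*(h - 1)*(h^2 - 2*h - 8) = (h - 5)*(h - 4)*(h - 1)*(h + 2)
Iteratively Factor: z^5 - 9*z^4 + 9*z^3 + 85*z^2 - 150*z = (z - 2)*(z^4 - 7*z^3 - 5*z^2 + 75*z) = (z - 2)*(z + 3)*(z^3 - 10*z^2 + 25*z) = (z - 5)*(z - 2)*(z + 3)*(z^2 - 5*z) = z*(z - 5)*(z - 2)*(z + 3)*(z - 5)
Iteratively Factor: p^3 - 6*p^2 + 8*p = (p - 2)*(p^2 - 4*p) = p*(p - 2)*(p - 4)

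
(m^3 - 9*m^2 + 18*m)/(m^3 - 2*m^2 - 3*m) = (m - 6)/(m + 1)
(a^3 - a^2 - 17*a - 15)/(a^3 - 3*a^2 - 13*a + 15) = (a + 1)/(a - 1)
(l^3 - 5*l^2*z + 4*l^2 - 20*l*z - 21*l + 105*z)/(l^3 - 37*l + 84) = (l - 5*z)/(l - 4)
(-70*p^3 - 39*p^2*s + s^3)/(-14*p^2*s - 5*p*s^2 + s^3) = (5*p + s)/s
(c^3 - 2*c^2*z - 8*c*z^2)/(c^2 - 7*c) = (c^2 - 2*c*z - 8*z^2)/(c - 7)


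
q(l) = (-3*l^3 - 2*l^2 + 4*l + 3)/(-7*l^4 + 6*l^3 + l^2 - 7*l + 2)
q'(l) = (-9*l^2 - 4*l + 4)/(-7*l^4 + 6*l^3 + l^2 - 7*l + 2) + (-3*l^3 - 2*l^2 + 4*l + 3)*(28*l^3 - 18*l^2 - 2*l + 7)/(-7*l^4 + 6*l^3 + l^2 - 7*l + 2)^2 = (-21*l^6 - 28*l^5 + 93*l^4 + 78*l^3 - 62*l^2 - 14*l + 29)/(49*l^8 - 84*l^7 + 22*l^6 + 110*l^5 - 111*l^4 + 10*l^3 + 53*l^2 - 28*l + 4)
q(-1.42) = -0.06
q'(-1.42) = 0.07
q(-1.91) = -0.08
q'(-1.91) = 0.02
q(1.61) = 0.29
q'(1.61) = 0.16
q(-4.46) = -0.07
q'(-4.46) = -0.01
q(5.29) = 0.10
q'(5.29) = -0.02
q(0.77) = -1.40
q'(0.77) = 5.96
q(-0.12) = 0.88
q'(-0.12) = 3.67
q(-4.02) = -0.07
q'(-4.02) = -0.01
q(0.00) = 1.50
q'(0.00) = 7.25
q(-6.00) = -0.05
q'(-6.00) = -0.00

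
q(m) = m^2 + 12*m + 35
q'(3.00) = 18.00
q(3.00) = 80.00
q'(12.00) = 36.00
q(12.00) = 323.00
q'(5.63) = 23.26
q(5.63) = 134.26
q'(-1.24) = 9.52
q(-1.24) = 21.66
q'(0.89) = 13.78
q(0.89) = 46.47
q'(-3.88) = 4.24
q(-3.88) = 3.49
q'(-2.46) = 7.08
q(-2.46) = 11.53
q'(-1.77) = 8.46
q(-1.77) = 16.89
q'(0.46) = 12.92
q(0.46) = 40.73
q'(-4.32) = 3.36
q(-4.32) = 1.82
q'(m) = 2*m + 12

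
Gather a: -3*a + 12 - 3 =9 - 3*a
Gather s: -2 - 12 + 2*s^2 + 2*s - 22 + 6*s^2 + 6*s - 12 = 8*s^2 + 8*s - 48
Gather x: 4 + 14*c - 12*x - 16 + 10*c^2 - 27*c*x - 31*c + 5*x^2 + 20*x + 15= 10*c^2 - 17*c + 5*x^2 + x*(8 - 27*c) + 3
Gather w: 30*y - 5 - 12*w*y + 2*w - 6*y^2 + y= w*(2 - 12*y) - 6*y^2 + 31*y - 5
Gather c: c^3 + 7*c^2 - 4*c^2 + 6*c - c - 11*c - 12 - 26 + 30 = c^3 + 3*c^2 - 6*c - 8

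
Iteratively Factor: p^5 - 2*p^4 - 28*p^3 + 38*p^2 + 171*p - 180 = (p + 4)*(p^4 - 6*p^3 - 4*p^2 + 54*p - 45) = (p - 3)*(p + 4)*(p^3 - 3*p^2 - 13*p + 15) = (p - 3)*(p + 3)*(p + 4)*(p^2 - 6*p + 5) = (p - 3)*(p - 1)*(p + 3)*(p + 4)*(p - 5)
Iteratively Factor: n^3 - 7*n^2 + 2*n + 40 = (n - 5)*(n^2 - 2*n - 8) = (n - 5)*(n + 2)*(n - 4)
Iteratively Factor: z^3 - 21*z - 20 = (z + 4)*(z^2 - 4*z - 5) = (z - 5)*(z + 4)*(z + 1)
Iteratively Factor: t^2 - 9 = (t + 3)*(t - 3)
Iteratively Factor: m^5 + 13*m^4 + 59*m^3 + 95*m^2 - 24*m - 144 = (m + 3)*(m^4 + 10*m^3 + 29*m^2 + 8*m - 48) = (m + 3)*(m + 4)*(m^3 + 6*m^2 + 5*m - 12) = (m + 3)*(m + 4)^2*(m^2 + 2*m - 3) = (m - 1)*(m + 3)*(m + 4)^2*(m + 3)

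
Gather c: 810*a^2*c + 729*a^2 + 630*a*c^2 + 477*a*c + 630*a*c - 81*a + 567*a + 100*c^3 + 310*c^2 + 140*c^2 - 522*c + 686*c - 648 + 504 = 729*a^2 + 486*a + 100*c^3 + c^2*(630*a + 450) + c*(810*a^2 + 1107*a + 164) - 144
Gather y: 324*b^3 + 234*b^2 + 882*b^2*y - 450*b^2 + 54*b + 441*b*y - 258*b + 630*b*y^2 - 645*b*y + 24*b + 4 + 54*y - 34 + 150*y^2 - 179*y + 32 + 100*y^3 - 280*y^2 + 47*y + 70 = 324*b^3 - 216*b^2 - 180*b + 100*y^3 + y^2*(630*b - 130) + y*(882*b^2 - 204*b - 78) + 72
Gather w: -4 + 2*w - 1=2*w - 5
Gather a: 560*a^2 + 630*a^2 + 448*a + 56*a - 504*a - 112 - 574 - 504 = 1190*a^2 - 1190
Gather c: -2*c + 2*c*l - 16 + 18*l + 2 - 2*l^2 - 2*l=c*(2*l - 2) - 2*l^2 + 16*l - 14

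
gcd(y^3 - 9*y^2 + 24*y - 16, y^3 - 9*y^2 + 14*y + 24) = y - 4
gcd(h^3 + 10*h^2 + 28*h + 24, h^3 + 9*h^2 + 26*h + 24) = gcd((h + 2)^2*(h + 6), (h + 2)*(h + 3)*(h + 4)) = h + 2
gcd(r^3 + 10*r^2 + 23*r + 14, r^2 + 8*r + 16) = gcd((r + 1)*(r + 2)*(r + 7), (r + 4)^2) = 1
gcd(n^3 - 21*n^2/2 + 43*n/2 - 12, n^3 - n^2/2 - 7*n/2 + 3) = n^2 - 5*n/2 + 3/2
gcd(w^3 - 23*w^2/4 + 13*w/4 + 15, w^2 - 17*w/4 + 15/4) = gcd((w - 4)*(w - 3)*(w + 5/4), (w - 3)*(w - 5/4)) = w - 3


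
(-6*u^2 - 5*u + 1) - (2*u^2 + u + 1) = -8*u^2 - 6*u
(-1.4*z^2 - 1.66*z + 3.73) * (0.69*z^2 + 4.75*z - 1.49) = -0.966*z^4 - 7.7954*z^3 - 3.2253*z^2 + 20.1909*z - 5.5577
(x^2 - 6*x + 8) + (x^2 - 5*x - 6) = 2*x^2 - 11*x + 2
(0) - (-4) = 4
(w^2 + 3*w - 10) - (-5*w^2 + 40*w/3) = 6*w^2 - 31*w/3 - 10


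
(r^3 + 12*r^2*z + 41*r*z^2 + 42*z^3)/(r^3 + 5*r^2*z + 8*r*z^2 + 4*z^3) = (r^2 + 10*r*z + 21*z^2)/(r^2 + 3*r*z + 2*z^2)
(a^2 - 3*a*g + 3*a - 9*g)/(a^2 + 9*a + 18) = (a - 3*g)/(a + 6)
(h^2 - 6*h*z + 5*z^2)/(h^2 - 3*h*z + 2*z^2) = (-h + 5*z)/(-h + 2*z)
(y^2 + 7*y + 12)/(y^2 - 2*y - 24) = (y + 3)/(y - 6)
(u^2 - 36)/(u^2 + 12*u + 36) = (u - 6)/(u + 6)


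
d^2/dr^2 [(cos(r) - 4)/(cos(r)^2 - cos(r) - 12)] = (sin(r)^2 + 3*cos(r) + 1)/(cos(r) + 3)^3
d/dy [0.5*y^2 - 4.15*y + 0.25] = 1.0*y - 4.15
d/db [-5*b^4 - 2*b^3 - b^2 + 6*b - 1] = -20*b^3 - 6*b^2 - 2*b + 6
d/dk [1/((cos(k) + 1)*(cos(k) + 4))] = (2*cos(k) + 5)*sin(k)/((cos(k) + 1)^2*(cos(k) + 4)^2)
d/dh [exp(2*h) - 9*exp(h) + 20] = (2*exp(h) - 9)*exp(h)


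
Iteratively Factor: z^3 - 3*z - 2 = (z + 1)*(z^2 - z - 2) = (z - 2)*(z + 1)*(z + 1)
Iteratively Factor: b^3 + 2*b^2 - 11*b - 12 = (b + 1)*(b^2 + b - 12) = (b - 3)*(b + 1)*(b + 4)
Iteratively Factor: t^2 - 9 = (t - 3)*(t + 3)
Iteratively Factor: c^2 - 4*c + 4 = (c - 2)*(c - 2)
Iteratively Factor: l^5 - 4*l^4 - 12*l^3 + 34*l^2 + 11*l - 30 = (l + 1)*(l^4 - 5*l^3 - 7*l^2 + 41*l - 30) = (l + 1)*(l + 3)*(l^3 - 8*l^2 + 17*l - 10) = (l - 2)*(l + 1)*(l + 3)*(l^2 - 6*l + 5) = (l - 5)*(l - 2)*(l + 1)*(l + 3)*(l - 1)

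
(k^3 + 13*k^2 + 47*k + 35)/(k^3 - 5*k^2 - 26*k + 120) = (k^2 + 8*k + 7)/(k^2 - 10*k + 24)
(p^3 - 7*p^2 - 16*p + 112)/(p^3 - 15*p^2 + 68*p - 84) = (p^2 - 16)/(p^2 - 8*p + 12)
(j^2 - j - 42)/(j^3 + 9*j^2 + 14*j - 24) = (j - 7)/(j^2 + 3*j - 4)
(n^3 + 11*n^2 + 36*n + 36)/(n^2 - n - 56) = (n^3 + 11*n^2 + 36*n + 36)/(n^2 - n - 56)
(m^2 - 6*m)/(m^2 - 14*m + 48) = m/(m - 8)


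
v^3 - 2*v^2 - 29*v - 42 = (v - 7)*(v + 2)*(v + 3)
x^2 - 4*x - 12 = (x - 6)*(x + 2)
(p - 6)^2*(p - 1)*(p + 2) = p^4 - 11*p^3 + 22*p^2 + 60*p - 72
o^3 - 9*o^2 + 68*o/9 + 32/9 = (o - 8)*(o - 4/3)*(o + 1/3)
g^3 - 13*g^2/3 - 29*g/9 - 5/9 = (g - 5)*(g + 1/3)^2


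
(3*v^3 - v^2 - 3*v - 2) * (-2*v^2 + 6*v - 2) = -6*v^5 + 20*v^4 - 6*v^3 - 12*v^2 - 6*v + 4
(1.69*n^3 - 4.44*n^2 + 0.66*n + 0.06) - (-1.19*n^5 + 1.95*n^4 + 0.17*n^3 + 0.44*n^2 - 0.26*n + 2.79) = 1.19*n^5 - 1.95*n^4 + 1.52*n^3 - 4.88*n^2 + 0.92*n - 2.73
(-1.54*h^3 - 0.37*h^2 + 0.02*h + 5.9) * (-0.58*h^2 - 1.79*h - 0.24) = 0.8932*h^5 + 2.9712*h^4 + 1.0203*h^3 - 3.369*h^2 - 10.5658*h - 1.416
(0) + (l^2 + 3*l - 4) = l^2 + 3*l - 4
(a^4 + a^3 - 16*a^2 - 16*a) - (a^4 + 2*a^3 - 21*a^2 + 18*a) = -a^3 + 5*a^2 - 34*a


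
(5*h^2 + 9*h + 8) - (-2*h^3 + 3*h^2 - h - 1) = 2*h^3 + 2*h^2 + 10*h + 9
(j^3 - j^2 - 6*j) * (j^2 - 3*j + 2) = j^5 - 4*j^4 - j^3 + 16*j^2 - 12*j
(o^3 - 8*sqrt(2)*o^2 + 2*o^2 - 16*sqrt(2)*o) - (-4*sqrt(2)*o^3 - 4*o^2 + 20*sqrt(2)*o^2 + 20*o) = o^3 + 4*sqrt(2)*o^3 - 28*sqrt(2)*o^2 + 6*o^2 - 16*sqrt(2)*o - 20*o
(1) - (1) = 0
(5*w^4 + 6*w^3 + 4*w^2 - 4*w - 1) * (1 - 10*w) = -50*w^5 - 55*w^4 - 34*w^3 + 44*w^2 + 6*w - 1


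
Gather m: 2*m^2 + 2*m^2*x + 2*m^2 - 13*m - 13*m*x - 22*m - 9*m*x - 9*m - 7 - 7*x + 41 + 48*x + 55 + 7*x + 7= m^2*(2*x + 4) + m*(-22*x - 44) + 48*x + 96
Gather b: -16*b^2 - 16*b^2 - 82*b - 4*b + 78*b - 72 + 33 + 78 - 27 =-32*b^2 - 8*b + 12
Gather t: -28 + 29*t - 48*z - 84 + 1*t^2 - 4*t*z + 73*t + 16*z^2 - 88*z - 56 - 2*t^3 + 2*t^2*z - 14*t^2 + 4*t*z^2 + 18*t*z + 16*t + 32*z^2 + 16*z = -2*t^3 + t^2*(2*z - 13) + t*(4*z^2 + 14*z + 118) + 48*z^2 - 120*z - 168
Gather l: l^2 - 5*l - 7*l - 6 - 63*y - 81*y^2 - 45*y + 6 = l^2 - 12*l - 81*y^2 - 108*y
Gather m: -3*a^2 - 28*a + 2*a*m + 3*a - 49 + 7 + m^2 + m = -3*a^2 - 25*a + m^2 + m*(2*a + 1) - 42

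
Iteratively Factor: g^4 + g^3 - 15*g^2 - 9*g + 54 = (g + 3)*(g^3 - 2*g^2 - 9*g + 18) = (g + 3)^2*(g^2 - 5*g + 6) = (g - 3)*(g + 3)^2*(g - 2)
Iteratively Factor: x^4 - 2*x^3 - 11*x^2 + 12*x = (x + 3)*(x^3 - 5*x^2 + 4*x) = (x - 1)*(x + 3)*(x^2 - 4*x) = (x - 4)*(x - 1)*(x + 3)*(x)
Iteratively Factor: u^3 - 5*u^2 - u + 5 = (u - 1)*(u^2 - 4*u - 5) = (u - 5)*(u - 1)*(u + 1)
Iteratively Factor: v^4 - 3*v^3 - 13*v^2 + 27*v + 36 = (v - 4)*(v^3 + v^2 - 9*v - 9) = (v - 4)*(v + 1)*(v^2 - 9) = (v - 4)*(v + 1)*(v + 3)*(v - 3)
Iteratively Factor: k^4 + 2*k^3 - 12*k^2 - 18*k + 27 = (k + 3)*(k^3 - k^2 - 9*k + 9) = (k + 3)^2*(k^2 - 4*k + 3) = (k - 3)*(k + 3)^2*(k - 1)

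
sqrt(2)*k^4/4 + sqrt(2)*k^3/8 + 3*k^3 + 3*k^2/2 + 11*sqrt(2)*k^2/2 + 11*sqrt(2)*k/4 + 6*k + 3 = (k/2 + sqrt(2))*(k + 1/2)*(k + 3*sqrt(2))*(sqrt(2)*k/2 + 1)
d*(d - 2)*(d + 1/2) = d^3 - 3*d^2/2 - d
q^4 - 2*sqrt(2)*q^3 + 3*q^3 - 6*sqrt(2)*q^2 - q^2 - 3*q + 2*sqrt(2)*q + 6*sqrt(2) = (q - 1)*(q + 1)*(q + 3)*(q - 2*sqrt(2))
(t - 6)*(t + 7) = t^2 + t - 42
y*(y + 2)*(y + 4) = y^3 + 6*y^2 + 8*y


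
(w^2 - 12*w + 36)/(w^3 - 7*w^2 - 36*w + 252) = (w - 6)/(w^2 - w - 42)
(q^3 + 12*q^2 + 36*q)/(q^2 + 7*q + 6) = q*(q + 6)/(q + 1)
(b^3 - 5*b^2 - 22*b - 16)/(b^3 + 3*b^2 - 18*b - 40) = (b^2 - 7*b - 8)/(b^2 + b - 20)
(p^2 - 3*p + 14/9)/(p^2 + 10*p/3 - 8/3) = (p - 7/3)/(p + 4)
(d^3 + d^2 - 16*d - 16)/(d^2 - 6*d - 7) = (d^2 - 16)/(d - 7)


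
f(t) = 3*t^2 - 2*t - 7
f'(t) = 6*t - 2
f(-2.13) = 10.87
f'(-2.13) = -14.78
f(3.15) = 16.47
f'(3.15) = 16.90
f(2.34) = 4.75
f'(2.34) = 12.04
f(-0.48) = -5.35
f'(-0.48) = -4.88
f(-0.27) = -6.24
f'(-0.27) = -3.62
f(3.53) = 23.32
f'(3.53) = 19.18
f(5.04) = 59.12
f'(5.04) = 28.24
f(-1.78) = 6.07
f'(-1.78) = -12.68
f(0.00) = -7.00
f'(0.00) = -2.00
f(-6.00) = 113.00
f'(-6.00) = -38.00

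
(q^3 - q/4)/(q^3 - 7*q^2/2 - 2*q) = (q - 1/2)/(q - 4)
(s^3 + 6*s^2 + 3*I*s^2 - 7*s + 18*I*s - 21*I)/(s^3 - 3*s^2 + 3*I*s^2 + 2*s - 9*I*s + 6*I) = (s + 7)/(s - 2)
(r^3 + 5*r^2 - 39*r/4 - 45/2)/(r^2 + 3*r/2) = r + 7/2 - 15/r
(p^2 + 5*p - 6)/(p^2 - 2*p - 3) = (-p^2 - 5*p + 6)/(-p^2 + 2*p + 3)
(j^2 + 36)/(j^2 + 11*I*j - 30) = (j - 6*I)/(j + 5*I)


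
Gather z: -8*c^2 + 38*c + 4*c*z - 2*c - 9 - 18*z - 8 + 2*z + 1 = -8*c^2 + 36*c + z*(4*c - 16) - 16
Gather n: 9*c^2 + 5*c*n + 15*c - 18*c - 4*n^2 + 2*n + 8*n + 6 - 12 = 9*c^2 - 3*c - 4*n^2 + n*(5*c + 10) - 6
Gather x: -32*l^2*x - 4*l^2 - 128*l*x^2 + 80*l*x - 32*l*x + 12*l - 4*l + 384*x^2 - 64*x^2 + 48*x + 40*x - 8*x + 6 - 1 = -4*l^2 + 8*l + x^2*(320 - 128*l) + x*(-32*l^2 + 48*l + 80) + 5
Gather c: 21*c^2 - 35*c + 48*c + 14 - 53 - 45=21*c^2 + 13*c - 84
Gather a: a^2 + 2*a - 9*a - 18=a^2 - 7*a - 18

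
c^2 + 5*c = c*(c + 5)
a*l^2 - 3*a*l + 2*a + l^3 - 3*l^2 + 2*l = (a + l)*(l - 2)*(l - 1)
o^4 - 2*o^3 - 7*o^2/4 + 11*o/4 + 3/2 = (o - 2)*(o - 3/2)*(o + 1/2)*(o + 1)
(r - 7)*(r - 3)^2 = r^3 - 13*r^2 + 51*r - 63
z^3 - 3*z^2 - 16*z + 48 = (z - 4)*(z - 3)*(z + 4)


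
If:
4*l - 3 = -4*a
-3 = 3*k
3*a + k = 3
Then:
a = 4/3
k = -1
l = -7/12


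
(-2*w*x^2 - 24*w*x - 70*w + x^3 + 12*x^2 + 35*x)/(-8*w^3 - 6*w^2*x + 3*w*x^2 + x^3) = (x^2 + 12*x + 35)/(4*w^2 + 5*w*x + x^2)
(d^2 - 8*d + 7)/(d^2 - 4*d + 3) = (d - 7)/(d - 3)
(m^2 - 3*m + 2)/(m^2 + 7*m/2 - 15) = 2*(m^2 - 3*m + 2)/(2*m^2 + 7*m - 30)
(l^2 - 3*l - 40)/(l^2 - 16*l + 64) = (l + 5)/(l - 8)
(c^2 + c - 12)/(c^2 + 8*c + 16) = (c - 3)/(c + 4)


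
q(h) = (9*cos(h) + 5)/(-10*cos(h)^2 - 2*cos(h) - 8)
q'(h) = (-20*sin(h)*cos(h) - 2*sin(h))*(9*cos(h) + 5)/(-10*cos(h)^2 - 2*cos(h) - 8)^2 - 9*sin(h)/(-10*cos(h)^2 - 2*cos(h) - 8)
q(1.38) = -0.77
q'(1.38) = 0.51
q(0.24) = -0.71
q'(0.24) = -0.08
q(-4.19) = -0.05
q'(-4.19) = 0.86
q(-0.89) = -0.81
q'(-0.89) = 0.16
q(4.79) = -0.69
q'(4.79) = -0.79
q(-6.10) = -0.71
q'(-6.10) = -0.06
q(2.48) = 0.17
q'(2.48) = 0.33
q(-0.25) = -0.71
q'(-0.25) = 0.08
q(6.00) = -0.71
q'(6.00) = 0.09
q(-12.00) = -0.75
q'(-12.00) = -0.16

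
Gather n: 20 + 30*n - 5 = 30*n + 15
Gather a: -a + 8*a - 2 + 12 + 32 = 7*a + 42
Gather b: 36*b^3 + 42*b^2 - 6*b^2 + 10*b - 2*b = 36*b^3 + 36*b^2 + 8*b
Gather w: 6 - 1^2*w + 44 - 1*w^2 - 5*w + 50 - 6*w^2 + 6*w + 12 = 112 - 7*w^2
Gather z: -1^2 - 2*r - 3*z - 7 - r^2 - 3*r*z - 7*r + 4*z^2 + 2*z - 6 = -r^2 - 9*r + 4*z^2 + z*(-3*r - 1) - 14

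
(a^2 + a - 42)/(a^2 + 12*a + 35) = (a - 6)/(a + 5)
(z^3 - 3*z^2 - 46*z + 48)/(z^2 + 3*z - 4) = (z^2 - 2*z - 48)/(z + 4)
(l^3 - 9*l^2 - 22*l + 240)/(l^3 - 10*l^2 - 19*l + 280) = (l - 6)/(l - 7)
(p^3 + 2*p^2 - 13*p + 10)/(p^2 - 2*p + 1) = (p^2 + 3*p - 10)/(p - 1)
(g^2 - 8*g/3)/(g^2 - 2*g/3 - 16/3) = g/(g + 2)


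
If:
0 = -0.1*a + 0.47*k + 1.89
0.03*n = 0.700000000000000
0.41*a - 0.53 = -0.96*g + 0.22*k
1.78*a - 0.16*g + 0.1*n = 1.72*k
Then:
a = -6.31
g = 2.02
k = -5.36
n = 23.33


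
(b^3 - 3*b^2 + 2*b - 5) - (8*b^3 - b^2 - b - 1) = -7*b^3 - 2*b^2 + 3*b - 4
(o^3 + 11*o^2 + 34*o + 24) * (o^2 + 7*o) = o^5 + 18*o^4 + 111*o^3 + 262*o^2 + 168*o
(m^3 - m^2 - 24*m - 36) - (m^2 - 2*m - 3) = m^3 - 2*m^2 - 22*m - 33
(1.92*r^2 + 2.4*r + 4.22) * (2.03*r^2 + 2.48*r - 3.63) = 3.8976*r^4 + 9.6336*r^3 + 7.549*r^2 + 1.7536*r - 15.3186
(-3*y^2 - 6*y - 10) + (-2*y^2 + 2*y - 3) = -5*y^2 - 4*y - 13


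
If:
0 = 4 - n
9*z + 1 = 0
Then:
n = 4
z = -1/9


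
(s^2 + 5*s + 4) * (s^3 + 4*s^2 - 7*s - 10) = s^5 + 9*s^4 + 17*s^3 - 29*s^2 - 78*s - 40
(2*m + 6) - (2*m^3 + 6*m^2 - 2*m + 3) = -2*m^3 - 6*m^2 + 4*m + 3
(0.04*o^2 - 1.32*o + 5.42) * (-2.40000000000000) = -0.096*o^2 + 3.168*o - 13.008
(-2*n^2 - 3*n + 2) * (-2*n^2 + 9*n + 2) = 4*n^4 - 12*n^3 - 35*n^2 + 12*n + 4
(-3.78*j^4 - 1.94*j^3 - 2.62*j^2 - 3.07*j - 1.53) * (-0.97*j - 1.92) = 3.6666*j^5 + 9.1394*j^4 + 6.2662*j^3 + 8.0083*j^2 + 7.3785*j + 2.9376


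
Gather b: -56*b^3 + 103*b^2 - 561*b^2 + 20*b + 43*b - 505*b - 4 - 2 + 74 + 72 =-56*b^3 - 458*b^2 - 442*b + 140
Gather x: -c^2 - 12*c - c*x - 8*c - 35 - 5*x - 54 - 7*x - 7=-c^2 - 20*c + x*(-c - 12) - 96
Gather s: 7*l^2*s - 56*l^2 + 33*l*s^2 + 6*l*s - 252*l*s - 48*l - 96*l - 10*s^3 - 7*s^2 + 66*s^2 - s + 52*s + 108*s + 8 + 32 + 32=-56*l^2 - 144*l - 10*s^3 + s^2*(33*l + 59) + s*(7*l^2 - 246*l + 159) + 72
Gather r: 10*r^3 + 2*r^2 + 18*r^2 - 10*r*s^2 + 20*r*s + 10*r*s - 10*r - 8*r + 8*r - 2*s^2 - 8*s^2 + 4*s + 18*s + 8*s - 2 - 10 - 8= 10*r^3 + 20*r^2 + r*(-10*s^2 + 30*s - 10) - 10*s^2 + 30*s - 20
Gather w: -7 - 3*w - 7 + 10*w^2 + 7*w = 10*w^2 + 4*w - 14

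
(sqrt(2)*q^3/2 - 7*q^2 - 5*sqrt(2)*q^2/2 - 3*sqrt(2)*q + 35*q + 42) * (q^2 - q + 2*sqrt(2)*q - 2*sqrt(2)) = sqrt(2)*q^5/2 - 5*q^4 - 3*sqrt(2)*q^4 - 29*sqrt(2)*q^3/2 + 30*q^3 + 5*q^2 + 87*sqrt(2)*q^2 - 30*q + 14*sqrt(2)*q - 84*sqrt(2)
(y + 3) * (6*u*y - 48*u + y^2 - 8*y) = 6*u*y^2 - 30*u*y - 144*u + y^3 - 5*y^2 - 24*y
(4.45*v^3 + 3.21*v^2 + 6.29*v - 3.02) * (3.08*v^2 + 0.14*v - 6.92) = 13.706*v^5 + 10.5098*v^4 - 10.9714*v^3 - 30.6342*v^2 - 43.9496*v + 20.8984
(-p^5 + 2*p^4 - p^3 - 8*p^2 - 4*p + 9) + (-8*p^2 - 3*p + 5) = -p^5 + 2*p^4 - p^3 - 16*p^2 - 7*p + 14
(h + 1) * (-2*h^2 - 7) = -2*h^3 - 2*h^2 - 7*h - 7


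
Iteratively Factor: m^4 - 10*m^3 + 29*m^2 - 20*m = (m - 4)*(m^3 - 6*m^2 + 5*m) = m*(m - 4)*(m^2 - 6*m + 5) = m*(m - 4)*(m - 1)*(m - 5)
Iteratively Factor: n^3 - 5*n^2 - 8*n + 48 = (n + 3)*(n^2 - 8*n + 16) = (n - 4)*(n + 3)*(n - 4)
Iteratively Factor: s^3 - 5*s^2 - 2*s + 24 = (s + 2)*(s^2 - 7*s + 12) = (s - 4)*(s + 2)*(s - 3)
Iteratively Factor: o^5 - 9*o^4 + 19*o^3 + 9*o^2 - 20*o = (o)*(o^4 - 9*o^3 + 19*o^2 + 9*o - 20) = o*(o - 1)*(o^3 - 8*o^2 + 11*o + 20) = o*(o - 5)*(o - 1)*(o^2 - 3*o - 4) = o*(o - 5)*(o - 4)*(o - 1)*(o + 1)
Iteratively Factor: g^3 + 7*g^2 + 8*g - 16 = (g - 1)*(g^2 + 8*g + 16) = (g - 1)*(g + 4)*(g + 4)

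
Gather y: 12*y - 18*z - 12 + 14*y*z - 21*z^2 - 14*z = y*(14*z + 12) - 21*z^2 - 32*z - 12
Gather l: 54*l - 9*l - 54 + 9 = 45*l - 45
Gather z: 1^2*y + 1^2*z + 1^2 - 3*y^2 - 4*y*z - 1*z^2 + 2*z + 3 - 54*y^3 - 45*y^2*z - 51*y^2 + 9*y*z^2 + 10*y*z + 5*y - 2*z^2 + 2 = -54*y^3 - 54*y^2 + 6*y + z^2*(9*y - 3) + z*(-45*y^2 + 6*y + 3) + 6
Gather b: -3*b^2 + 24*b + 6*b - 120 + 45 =-3*b^2 + 30*b - 75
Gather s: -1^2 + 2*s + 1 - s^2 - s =-s^2 + s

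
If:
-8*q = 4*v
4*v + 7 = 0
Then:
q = 7/8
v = -7/4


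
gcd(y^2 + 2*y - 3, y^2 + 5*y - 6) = y - 1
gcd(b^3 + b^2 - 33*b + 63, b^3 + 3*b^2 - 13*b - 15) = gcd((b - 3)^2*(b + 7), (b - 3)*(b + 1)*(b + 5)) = b - 3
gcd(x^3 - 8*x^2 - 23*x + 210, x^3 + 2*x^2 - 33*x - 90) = x^2 - x - 30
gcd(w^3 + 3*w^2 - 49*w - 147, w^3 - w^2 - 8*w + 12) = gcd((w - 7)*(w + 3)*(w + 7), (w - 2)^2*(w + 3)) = w + 3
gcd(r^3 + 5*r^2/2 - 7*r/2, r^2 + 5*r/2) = r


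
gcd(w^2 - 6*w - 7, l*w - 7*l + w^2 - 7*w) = w - 7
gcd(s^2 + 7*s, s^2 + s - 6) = 1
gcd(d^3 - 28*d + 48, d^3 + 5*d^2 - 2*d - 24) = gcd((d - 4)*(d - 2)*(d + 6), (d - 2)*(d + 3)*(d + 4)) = d - 2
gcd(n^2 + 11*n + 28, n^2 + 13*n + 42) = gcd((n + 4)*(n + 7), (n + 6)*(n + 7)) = n + 7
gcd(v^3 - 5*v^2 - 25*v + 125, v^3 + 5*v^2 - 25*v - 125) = v^2 - 25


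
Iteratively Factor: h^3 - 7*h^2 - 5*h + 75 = (h - 5)*(h^2 - 2*h - 15) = (h - 5)^2*(h + 3)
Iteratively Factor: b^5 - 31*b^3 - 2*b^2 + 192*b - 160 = (b + 4)*(b^4 - 4*b^3 - 15*b^2 + 58*b - 40) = (b - 2)*(b + 4)*(b^3 - 2*b^2 - 19*b + 20) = (b - 2)*(b + 4)^2*(b^2 - 6*b + 5) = (b - 5)*(b - 2)*(b + 4)^2*(b - 1)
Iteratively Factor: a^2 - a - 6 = (a - 3)*(a + 2)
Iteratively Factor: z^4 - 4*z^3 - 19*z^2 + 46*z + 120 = (z - 4)*(z^3 - 19*z - 30) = (z - 5)*(z - 4)*(z^2 + 5*z + 6) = (z - 5)*(z - 4)*(z + 3)*(z + 2)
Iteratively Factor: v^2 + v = (v + 1)*(v)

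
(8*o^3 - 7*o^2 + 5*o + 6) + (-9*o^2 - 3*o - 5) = 8*o^3 - 16*o^2 + 2*o + 1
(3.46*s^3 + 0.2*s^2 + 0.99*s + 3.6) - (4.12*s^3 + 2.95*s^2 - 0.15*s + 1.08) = -0.66*s^3 - 2.75*s^2 + 1.14*s + 2.52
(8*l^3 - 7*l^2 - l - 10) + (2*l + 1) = 8*l^3 - 7*l^2 + l - 9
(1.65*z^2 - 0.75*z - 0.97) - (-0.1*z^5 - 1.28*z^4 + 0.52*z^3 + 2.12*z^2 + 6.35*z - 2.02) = 0.1*z^5 + 1.28*z^4 - 0.52*z^3 - 0.47*z^2 - 7.1*z + 1.05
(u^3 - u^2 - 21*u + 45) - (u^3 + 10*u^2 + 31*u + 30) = -11*u^2 - 52*u + 15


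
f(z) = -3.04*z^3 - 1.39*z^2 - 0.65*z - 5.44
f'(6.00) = -345.65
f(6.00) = -716.02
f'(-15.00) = -2010.95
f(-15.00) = 9951.56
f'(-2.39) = -46.10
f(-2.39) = 29.68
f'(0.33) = -2.56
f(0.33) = -5.92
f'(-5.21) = -233.72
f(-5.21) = 390.14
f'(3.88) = -148.73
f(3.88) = -206.46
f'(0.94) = -11.32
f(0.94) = -9.80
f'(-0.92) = -5.81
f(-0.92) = -3.65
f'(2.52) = -65.57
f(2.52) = -64.55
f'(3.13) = -98.70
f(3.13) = -114.31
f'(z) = -9.12*z^2 - 2.78*z - 0.65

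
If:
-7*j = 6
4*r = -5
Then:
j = -6/7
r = -5/4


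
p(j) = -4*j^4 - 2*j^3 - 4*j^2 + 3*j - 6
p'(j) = -16*j^3 - 6*j^2 - 8*j + 3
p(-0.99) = -14.79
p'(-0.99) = 20.56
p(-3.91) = -894.23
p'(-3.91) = 898.97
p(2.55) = -226.65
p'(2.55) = -321.72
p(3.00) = -411.00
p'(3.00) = -507.00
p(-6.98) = -9036.39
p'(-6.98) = 5207.61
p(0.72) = -7.74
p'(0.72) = -11.84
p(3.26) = -559.81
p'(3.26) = -641.18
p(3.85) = -1046.70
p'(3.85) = -1029.80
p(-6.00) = -4920.00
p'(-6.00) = 3291.00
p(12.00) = -86946.00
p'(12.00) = -28605.00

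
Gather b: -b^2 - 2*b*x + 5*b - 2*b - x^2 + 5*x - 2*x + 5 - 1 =-b^2 + b*(3 - 2*x) - x^2 + 3*x + 4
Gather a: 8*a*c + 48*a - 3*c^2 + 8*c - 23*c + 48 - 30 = a*(8*c + 48) - 3*c^2 - 15*c + 18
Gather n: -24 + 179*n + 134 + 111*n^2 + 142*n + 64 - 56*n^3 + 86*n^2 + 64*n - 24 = -56*n^3 + 197*n^2 + 385*n + 150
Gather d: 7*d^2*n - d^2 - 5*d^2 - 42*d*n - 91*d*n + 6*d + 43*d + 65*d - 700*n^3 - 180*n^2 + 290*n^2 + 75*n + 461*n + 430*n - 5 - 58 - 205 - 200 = d^2*(7*n - 6) + d*(114 - 133*n) - 700*n^3 + 110*n^2 + 966*n - 468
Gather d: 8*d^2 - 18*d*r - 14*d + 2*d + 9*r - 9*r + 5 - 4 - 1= 8*d^2 + d*(-18*r - 12)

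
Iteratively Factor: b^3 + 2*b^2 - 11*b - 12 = (b - 3)*(b^2 + 5*b + 4) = (b - 3)*(b + 4)*(b + 1)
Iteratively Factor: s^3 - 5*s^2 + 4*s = (s - 4)*(s^2 - s) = s*(s - 4)*(s - 1)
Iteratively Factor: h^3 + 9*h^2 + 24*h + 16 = (h + 4)*(h^2 + 5*h + 4) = (h + 4)^2*(h + 1)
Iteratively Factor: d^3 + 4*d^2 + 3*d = (d + 3)*(d^2 + d) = d*(d + 3)*(d + 1)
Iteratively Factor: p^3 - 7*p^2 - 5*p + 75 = (p - 5)*(p^2 - 2*p - 15) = (p - 5)*(p + 3)*(p - 5)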